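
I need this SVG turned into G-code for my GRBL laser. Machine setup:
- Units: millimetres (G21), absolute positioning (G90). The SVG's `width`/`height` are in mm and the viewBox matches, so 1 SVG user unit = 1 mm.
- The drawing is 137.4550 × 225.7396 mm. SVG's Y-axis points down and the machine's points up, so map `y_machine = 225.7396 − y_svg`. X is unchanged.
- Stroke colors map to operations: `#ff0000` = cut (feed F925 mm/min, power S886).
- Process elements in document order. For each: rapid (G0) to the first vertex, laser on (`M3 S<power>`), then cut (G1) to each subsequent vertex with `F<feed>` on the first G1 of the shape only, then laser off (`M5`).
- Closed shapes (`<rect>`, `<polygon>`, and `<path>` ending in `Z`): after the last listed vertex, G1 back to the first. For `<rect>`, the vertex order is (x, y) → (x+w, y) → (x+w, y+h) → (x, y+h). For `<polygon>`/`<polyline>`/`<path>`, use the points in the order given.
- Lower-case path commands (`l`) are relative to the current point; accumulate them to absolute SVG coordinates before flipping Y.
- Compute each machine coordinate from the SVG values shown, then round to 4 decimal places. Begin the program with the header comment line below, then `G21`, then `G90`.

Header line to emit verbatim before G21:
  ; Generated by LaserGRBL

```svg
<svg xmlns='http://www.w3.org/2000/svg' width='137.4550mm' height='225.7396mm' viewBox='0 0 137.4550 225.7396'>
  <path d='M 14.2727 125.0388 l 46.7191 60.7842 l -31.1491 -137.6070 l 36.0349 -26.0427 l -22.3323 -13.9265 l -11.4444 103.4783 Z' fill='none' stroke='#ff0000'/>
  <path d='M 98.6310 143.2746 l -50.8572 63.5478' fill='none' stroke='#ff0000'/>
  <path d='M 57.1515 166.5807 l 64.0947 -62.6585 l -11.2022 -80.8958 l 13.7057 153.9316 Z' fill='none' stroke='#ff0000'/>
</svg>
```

; Generated by LaserGRBL
G21
G90
G0 X14.2727 Y100.7008
M3 S886
G1 X60.9918 Y39.9166 F925
G1 X29.8427 Y177.5236
G1 X65.8776 Y203.5663
G1 X43.5453 Y217.4928
G1 X32.1009 Y114.0145
G1 X14.2727 Y100.7008
M5
G0 X98.6310 Y82.4650
M3 S886
G1 X47.7738 Y18.9172 F925
M5
G0 X57.1515 Y59.1589
M3 S886
G1 X121.2462 Y121.8174 F925
G1 X110.0440 Y202.7132
G1 X123.7497 Y48.7816
G1 X57.1515 Y59.1589
M5

Since the viewBox matches the mm dimensions, user units are millimetres directly. The only transform is the Y-flip y_m = 225.7396 − y_svg.

Shape 1 is a closed polygon drawn with `<path>`. Its stroke #ff0000 means cut at S886, F925. After flipping Y the toolpath is (14.2727,100.7008) → (60.9918,39.9166) → (29.8427,177.5236) → (65.8776,203.5663) → (43.5453,217.4928) → (32.1009,114.0145) → (14.2727,100.7008), returning to the start.

Shape 2 is a line segment drawn with `<path>`. Its stroke #ff0000 means cut at S886, F925. After flipping Y the toolpath is (98.6310,82.4650) → (47.7738,18.9172).

Shape 3 is a closed polygon drawn with `<path>`. Its stroke #ff0000 means cut at S886, F925. After flipping Y the toolpath is (57.1515,59.1589) → (121.2462,121.8174) → (110.0440,202.7132) → (123.7497,48.7816) → (57.1515,59.1589), returning to the start.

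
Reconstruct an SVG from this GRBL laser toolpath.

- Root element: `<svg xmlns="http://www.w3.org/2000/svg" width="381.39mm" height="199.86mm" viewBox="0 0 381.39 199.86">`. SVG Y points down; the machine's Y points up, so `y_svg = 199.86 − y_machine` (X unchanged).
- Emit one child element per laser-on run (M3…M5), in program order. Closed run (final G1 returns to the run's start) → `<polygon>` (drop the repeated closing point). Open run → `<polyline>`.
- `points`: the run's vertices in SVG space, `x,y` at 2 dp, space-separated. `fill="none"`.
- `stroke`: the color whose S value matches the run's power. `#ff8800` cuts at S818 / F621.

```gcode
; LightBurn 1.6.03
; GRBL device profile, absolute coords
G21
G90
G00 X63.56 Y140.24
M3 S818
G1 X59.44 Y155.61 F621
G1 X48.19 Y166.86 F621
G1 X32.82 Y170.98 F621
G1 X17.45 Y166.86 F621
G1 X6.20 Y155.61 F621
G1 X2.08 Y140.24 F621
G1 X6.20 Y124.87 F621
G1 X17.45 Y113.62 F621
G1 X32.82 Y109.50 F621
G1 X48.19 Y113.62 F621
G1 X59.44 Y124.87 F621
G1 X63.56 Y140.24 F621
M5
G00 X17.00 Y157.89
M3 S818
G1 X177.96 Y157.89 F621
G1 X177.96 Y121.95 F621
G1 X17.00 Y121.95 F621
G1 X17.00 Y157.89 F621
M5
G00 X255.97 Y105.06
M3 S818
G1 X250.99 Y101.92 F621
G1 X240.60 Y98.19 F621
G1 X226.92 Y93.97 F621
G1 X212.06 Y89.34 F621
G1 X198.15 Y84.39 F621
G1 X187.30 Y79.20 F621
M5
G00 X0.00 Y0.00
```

y_svg = 199.86 − y_m. Every run uses S818, so all elements get stroke `#ff8800` (cut).

[1] closed run; points: 63.56,59.62 59.44,44.25 48.19,33.00 32.82,28.88 17.45,33.00 6.20,44.25 2.08,59.62 6.20,74.99 17.45,86.24 32.82,90.36 48.19,86.24 59.44,74.99

[2] closed run; points: 17.00,41.97 177.96,41.97 177.96,77.91 17.00,77.91

[3] open run; points: 255.97,94.80 250.99,97.94 240.60,101.67 226.92,105.89 212.06,110.52 198.15,115.47 187.30,120.66

<svg xmlns="http://www.w3.org/2000/svg" width="381.39mm" height="199.86mm" viewBox="0 0 381.39 199.86">
  <polygon points="63.56,59.62 59.44,44.25 48.19,33.00 32.82,28.88 17.45,33.00 6.20,44.25 2.08,59.62 6.20,74.99 17.45,86.24 32.82,90.36 48.19,86.24 59.44,74.99" fill="none" stroke="#ff8800"/>
  <polygon points="17.00,41.97 177.96,41.97 177.96,77.91 17.00,77.91" fill="none" stroke="#ff8800"/>
  <polyline points="255.97,94.80 250.99,97.94 240.60,101.67 226.92,105.89 212.06,110.52 198.15,115.47 187.30,120.66" fill="none" stroke="#ff8800"/>
</svg>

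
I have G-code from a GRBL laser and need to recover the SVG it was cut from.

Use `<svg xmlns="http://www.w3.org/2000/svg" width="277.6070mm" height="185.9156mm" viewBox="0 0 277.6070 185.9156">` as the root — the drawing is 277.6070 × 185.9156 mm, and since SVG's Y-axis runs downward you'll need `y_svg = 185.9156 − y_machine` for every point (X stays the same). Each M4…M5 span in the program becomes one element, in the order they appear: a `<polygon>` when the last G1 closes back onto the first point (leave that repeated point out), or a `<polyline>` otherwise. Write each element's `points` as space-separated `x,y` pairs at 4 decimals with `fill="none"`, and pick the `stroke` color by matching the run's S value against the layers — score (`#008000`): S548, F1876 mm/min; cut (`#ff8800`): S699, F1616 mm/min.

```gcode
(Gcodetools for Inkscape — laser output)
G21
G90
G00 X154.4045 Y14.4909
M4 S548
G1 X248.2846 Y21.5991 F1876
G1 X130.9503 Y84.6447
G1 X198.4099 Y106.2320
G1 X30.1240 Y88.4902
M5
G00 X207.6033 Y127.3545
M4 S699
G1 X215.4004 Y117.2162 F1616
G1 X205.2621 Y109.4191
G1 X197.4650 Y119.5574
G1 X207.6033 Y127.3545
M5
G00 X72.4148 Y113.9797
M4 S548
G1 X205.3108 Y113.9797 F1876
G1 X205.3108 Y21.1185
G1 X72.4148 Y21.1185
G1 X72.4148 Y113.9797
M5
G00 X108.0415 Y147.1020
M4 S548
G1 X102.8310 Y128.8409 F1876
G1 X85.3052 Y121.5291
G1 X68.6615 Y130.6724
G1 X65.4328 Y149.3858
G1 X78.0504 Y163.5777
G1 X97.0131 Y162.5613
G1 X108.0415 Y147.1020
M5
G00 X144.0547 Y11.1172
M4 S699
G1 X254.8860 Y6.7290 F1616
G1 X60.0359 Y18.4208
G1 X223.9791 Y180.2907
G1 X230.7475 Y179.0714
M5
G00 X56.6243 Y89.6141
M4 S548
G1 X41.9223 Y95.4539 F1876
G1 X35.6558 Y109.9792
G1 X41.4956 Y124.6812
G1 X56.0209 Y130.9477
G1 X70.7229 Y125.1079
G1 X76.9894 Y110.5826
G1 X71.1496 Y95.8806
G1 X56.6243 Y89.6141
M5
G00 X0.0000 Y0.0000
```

y_svg = 185.9156 − y_m.

[1] S548→`#008000` (score); open run; points: 154.4045,171.4247 248.2846,164.3165 130.9503,101.2709 198.4099,79.6836 30.1240,97.4254

[2] S699→`#ff8800` (cut); closed run; points: 207.6033,58.5611 215.4004,68.6994 205.2621,76.4965 197.4650,66.3582

[3] S548→`#008000` (score); closed run; points: 72.4148,71.9359 205.3108,71.9359 205.3108,164.7971 72.4148,164.7971

[4] S548→`#008000` (score); closed run; points: 108.0415,38.8136 102.8310,57.0747 85.3052,64.3865 68.6615,55.2432 65.4328,36.5298 78.0504,22.3379 97.0131,23.3543

[5] S699→`#ff8800` (cut); open run; points: 144.0547,174.7984 254.8860,179.1866 60.0359,167.4948 223.9791,5.6249 230.7475,6.8442

[6] S548→`#008000` (score); closed run; points: 56.6243,96.3015 41.9223,90.4617 35.6558,75.9364 41.4956,61.2344 56.0209,54.9679 70.7229,60.8077 76.9894,75.3330 71.1496,90.0350

<svg xmlns="http://www.w3.org/2000/svg" width="277.6070mm" height="185.9156mm" viewBox="0 0 277.6070 185.9156">
  <polyline points="154.4045,171.4247 248.2846,164.3165 130.9503,101.2709 198.4099,79.6836 30.1240,97.4254" fill="none" stroke="#008000"/>
  <polygon points="207.6033,58.5611 215.4004,68.6994 205.2621,76.4965 197.4650,66.3582" fill="none" stroke="#ff8800"/>
  <polygon points="72.4148,71.9359 205.3108,71.9359 205.3108,164.7971 72.4148,164.7971" fill="none" stroke="#008000"/>
  <polygon points="108.0415,38.8136 102.8310,57.0747 85.3052,64.3865 68.6615,55.2432 65.4328,36.5298 78.0504,22.3379 97.0131,23.3543" fill="none" stroke="#008000"/>
  <polyline points="144.0547,174.7984 254.8860,179.1866 60.0359,167.4948 223.9791,5.6249 230.7475,6.8442" fill="none" stroke="#ff8800"/>
  <polygon points="56.6243,96.3015 41.9223,90.4617 35.6558,75.9364 41.4956,61.2344 56.0209,54.9679 70.7229,60.8077 76.9894,75.3330 71.1496,90.0350" fill="none" stroke="#008000"/>
</svg>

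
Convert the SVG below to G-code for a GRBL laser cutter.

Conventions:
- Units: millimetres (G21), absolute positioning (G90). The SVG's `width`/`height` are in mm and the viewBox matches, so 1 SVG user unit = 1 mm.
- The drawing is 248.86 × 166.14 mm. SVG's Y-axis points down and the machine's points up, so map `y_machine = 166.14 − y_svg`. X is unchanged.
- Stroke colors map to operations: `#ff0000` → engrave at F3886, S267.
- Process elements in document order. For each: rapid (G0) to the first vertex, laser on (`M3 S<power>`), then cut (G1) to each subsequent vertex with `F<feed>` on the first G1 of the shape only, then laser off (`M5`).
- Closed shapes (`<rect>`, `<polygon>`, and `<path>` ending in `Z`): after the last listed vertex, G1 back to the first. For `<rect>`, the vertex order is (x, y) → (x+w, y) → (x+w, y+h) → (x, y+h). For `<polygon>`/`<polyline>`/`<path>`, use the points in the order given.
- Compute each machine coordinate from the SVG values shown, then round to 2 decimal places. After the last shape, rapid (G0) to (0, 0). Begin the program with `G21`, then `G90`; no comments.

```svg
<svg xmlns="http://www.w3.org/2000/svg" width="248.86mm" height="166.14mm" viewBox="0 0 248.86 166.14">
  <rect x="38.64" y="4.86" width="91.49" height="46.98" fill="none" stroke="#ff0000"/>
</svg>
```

G21
G90
G0 X38.64 Y161.28
M3 S267
G1 X130.13 Y161.28 F3886
G1 X130.13 Y114.30
G1 X38.64 Y114.30
G1 X38.64 Y161.28
M5
G0 X0.00 Y0.00

1 u = 1 mm; y_m = 166.14 − y.

[1] `<rect>` rectangle, #ff0000→engrave S267 F3886: (38.64,161.28) → (130.13,161.28) → (130.13,114.30) → (38.64,114.30) → (38.64,161.28) (closed)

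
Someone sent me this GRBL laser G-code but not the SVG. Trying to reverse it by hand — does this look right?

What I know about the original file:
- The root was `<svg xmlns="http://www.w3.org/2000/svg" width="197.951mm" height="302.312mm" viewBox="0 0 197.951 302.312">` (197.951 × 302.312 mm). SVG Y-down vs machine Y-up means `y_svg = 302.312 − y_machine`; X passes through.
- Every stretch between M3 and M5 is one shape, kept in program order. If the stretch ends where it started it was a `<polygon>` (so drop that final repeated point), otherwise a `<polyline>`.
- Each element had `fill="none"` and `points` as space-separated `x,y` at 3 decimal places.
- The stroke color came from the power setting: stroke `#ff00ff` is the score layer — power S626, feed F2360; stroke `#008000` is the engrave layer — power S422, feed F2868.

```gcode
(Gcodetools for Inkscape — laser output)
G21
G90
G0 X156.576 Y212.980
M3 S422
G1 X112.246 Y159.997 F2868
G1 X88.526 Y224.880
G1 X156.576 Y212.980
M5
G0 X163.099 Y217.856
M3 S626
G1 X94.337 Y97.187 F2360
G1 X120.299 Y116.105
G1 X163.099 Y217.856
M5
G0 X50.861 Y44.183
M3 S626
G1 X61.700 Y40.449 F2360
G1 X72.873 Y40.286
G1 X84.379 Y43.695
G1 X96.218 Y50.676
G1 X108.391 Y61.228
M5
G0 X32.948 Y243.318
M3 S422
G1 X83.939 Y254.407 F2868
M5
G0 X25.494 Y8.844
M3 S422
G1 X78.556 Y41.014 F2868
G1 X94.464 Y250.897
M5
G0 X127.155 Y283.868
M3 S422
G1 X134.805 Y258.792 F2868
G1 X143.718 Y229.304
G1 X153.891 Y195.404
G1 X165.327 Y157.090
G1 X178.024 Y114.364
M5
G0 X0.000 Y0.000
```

Machine Y-up, SVG Y-down with viewBox height 302.312, so y_svg = 302.312 − y_machine; X carries over.

Run 1: the run's S422 means `#008000` (engrave). The run returns to its start, so emit a `<polygon>` with points (Y-flipped): 156.576,89.332 112.246,142.315 88.526,77.432.

Run 2: power S626 maps to stroke `#ff00ff` (score). The run returns to its start, so emit a `<polygon>` with points (Y-flipped): 163.099,84.456 94.337,205.125 120.299,186.207.

Run 3: power S626 maps to stroke `#ff00ff` (score). The run is open, so emit a `<polyline>` with points (Y-flipped): 50.861,258.129 61.700,261.863 72.873,262.026 84.379,258.617 96.218,251.636 108.391,241.084.

Run 4: the run's S422 means `#008000` (engrave). The run is open, so emit a `<polyline>` with points (Y-flipped): 32.948,58.994 83.939,47.905.

Run 5: power S422 maps to stroke `#008000` (engrave). The run is open, so emit a `<polyline>` with points (Y-flipped): 25.494,293.468 78.556,261.298 94.464,51.415.

Run 6: S422 ⇒ engrave layer `#008000`. The run is open, so emit a `<polyline>` with points (Y-flipped): 127.155,18.444 134.805,43.520 143.718,73.008 153.891,106.908 165.327,145.222 178.024,187.948.

<svg xmlns="http://www.w3.org/2000/svg" width="197.951mm" height="302.312mm" viewBox="0 0 197.951 302.312">
  <polygon points="156.576,89.332 112.246,142.315 88.526,77.432" fill="none" stroke="#008000"/>
  <polygon points="163.099,84.456 94.337,205.125 120.299,186.207" fill="none" stroke="#ff00ff"/>
  <polyline points="50.861,258.129 61.700,261.863 72.873,262.026 84.379,258.617 96.218,251.636 108.391,241.084" fill="none" stroke="#ff00ff"/>
  <polyline points="32.948,58.994 83.939,47.905" fill="none" stroke="#008000"/>
  <polyline points="25.494,293.468 78.556,261.298 94.464,51.415" fill="none" stroke="#008000"/>
  <polyline points="127.155,18.444 134.805,43.520 143.718,73.008 153.891,106.908 165.327,145.222 178.024,187.948" fill="none" stroke="#008000"/>
</svg>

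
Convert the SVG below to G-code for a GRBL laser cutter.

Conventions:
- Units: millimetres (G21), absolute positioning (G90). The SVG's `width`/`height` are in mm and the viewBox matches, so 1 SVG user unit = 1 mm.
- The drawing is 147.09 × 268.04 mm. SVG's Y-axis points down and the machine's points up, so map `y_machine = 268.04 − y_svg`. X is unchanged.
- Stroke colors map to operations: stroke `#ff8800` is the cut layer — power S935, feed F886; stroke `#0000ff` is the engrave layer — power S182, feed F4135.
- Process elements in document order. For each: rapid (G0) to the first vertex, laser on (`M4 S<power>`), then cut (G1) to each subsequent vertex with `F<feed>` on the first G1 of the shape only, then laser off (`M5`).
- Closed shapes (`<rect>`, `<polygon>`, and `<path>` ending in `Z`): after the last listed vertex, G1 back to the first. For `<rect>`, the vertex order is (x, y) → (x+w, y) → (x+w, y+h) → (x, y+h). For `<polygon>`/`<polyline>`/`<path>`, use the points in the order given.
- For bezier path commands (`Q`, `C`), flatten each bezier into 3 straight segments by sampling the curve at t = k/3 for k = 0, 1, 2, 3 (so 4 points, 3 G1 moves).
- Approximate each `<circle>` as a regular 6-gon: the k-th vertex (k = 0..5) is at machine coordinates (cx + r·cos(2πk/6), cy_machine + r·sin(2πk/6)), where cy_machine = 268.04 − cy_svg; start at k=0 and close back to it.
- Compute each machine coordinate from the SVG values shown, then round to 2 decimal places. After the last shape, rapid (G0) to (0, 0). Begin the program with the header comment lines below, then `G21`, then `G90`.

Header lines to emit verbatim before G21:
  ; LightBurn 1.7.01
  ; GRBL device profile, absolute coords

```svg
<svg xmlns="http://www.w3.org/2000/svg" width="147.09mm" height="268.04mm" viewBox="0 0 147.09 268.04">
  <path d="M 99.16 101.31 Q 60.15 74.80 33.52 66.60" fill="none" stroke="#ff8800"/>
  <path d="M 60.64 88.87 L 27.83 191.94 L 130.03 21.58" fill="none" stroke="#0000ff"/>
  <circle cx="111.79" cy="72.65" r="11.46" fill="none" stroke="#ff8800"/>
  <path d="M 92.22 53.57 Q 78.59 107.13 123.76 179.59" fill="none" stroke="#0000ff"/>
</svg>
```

; LightBurn 1.7.01
; GRBL device profile, absolute coords
G21
G90
G0 X99.16 Y166.73
M4 S935
G1 X74.53 Y182.37 F886
G1 X52.65 Y193.94
G1 X33.52 Y201.44
M5
G0 X60.64 Y179.17
M4 S182
G1 X27.83 Y76.10 F4135
G1 X130.03 Y246.46
M5
G0 X123.25 Y195.39
M4 S935
G1 X117.52 Y205.31 F886
G1 X106.06 Y205.31
G1 X100.33 Y195.39
G1 X106.06 Y185.47
G1 X117.52 Y185.47
G1 X123.25 Y195.39
M5
G0 X92.22 Y214.47
M4 S182
G1 X89.67 Y176.66 F4135
G1 X100.18 Y134.66
G1 X123.76 Y88.45
M5
G0 X0.00 Y0.00

Since the viewBox matches the mm dimensions, user units are millimetres directly. The only transform is the Y-flip y_m = 268.04 − y_svg.

Shape 1 is a quadratic bezier drawn with `<path>`. Its stroke #ff8800 means cut at S935, F886. After flipping Y the toolpath is (99.16,166.73) → (74.53,182.37) → (52.65,193.94) → (33.52,201.44).

Shape 2 is a open polyline drawn with `<path>`. Its stroke #0000ff means engrave at S182, F4135. After flipping Y the toolpath is (60.64,179.17) → (27.83,76.10) → (130.03,246.46).

Shape 3 is a circle drawn with `<circle>`. Its stroke #ff8800 means cut at S935, F886. After flipping Y the toolpath is (123.25,195.39) → (117.52,205.31) → (106.06,205.31) → (100.33,195.39) → (106.06,185.47) → (117.52,185.47) → (123.25,195.39), returning to the start.

Shape 4 is a quadratic bezier drawn with `<path>`. Its stroke #0000ff means engrave at S182, F4135. After flipping Y the toolpath is (92.22,214.47) → (89.67,176.66) → (100.18,134.66) → (123.76,88.45).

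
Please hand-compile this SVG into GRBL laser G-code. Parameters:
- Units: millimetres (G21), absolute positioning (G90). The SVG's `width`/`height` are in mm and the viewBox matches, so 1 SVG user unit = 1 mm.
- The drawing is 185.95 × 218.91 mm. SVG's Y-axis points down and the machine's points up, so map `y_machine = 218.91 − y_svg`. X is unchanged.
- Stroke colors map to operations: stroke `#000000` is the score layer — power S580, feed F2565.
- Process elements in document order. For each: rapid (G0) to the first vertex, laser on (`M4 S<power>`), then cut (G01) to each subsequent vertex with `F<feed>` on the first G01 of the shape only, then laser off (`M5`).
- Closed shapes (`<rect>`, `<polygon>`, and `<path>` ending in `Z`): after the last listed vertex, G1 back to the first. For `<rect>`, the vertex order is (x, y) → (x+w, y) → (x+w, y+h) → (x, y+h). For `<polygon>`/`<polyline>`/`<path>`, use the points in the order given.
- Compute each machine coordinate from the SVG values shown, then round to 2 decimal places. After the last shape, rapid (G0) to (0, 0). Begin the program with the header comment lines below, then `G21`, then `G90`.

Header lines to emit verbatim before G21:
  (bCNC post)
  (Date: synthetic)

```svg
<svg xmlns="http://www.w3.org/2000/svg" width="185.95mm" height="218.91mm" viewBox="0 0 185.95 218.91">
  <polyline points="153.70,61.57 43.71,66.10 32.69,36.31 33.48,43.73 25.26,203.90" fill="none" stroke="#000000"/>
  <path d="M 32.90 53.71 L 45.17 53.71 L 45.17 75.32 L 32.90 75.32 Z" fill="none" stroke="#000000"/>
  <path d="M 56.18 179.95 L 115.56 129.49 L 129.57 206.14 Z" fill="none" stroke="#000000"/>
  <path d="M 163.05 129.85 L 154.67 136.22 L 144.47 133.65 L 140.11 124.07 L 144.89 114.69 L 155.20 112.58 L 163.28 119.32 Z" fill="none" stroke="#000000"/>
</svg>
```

1 u = 1 mm; y_m = 218.91 − y.

[1] `<polyline>` open polyline, #000000→score S580 F2565: (153.70,157.34) → (43.71,152.81) → (32.69,182.60) → (33.48,175.18) → (25.26,15.01)

[2] `<path>` rectangle, #000000→score S580 F2565: (32.90,165.20) → (45.17,165.20) → (45.17,143.59) → (32.90,143.59) → (32.90,165.20) (closed)

[3] `<path>` regular polygon, #000000→score S580 F2565: (56.18,38.96) → (115.56,89.42) → (129.57,12.77) → (56.18,38.96) (closed)

[4] `<path>` regular polygon, #000000→score S580 F2565: (163.05,89.06) → (154.67,82.69) → (144.47,85.26) → (140.11,94.84) → (144.89,104.22) → (155.20,106.33) → (163.28,99.59) → (163.05,89.06) (closed)

(bCNC post)
(Date: synthetic)
G21
G90
G0 X153.70 Y157.34
M4 S580
G01 X43.71 Y152.81 F2565
G01 X32.69 Y182.60
G01 X33.48 Y175.18
G01 X25.26 Y15.01
M5
G0 X32.90 Y165.20
M4 S580
G01 X45.17 Y165.20 F2565
G01 X45.17 Y143.59
G01 X32.90 Y143.59
G01 X32.90 Y165.20
M5
G0 X56.18 Y38.96
M4 S580
G01 X115.56 Y89.42 F2565
G01 X129.57 Y12.77
G01 X56.18 Y38.96
M5
G0 X163.05 Y89.06
M4 S580
G01 X154.67 Y82.69 F2565
G01 X144.47 Y85.26
G01 X140.11 Y94.84
G01 X144.89 Y104.22
G01 X155.20 Y106.33
G01 X163.28 Y99.59
G01 X163.05 Y89.06
M5
G0 X0.00 Y0.00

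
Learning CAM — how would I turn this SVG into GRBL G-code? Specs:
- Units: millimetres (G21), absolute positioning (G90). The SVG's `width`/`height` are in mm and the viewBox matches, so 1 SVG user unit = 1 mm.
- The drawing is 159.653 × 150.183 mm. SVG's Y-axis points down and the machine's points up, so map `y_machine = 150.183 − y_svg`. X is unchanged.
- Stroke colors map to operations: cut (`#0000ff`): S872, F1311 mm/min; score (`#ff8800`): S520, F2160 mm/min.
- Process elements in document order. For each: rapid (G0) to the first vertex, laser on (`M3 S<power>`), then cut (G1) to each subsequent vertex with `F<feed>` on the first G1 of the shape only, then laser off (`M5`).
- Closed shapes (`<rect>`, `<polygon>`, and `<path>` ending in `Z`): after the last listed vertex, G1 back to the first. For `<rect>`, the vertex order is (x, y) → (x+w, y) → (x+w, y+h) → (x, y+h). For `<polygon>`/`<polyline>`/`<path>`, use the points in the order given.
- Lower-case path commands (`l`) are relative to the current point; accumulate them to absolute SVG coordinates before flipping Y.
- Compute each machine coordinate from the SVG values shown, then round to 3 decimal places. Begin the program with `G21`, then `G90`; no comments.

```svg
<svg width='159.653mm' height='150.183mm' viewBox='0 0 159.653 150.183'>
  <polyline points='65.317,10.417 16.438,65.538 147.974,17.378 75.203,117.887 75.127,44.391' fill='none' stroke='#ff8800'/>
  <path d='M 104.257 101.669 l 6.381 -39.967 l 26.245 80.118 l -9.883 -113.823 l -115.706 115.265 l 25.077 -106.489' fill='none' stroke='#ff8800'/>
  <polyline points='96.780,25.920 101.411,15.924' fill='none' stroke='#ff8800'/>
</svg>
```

G21
G90
G0 X65.317 Y139.766
M3 S520
G1 X16.438 Y84.645 F2160
G1 X147.974 Y132.805
G1 X75.203 Y32.296
G1 X75.127 Y105.792
M5
G0 X104.257 Y48.514
M3 S520
G1 X110.638 Y88.481 F2160
G1 X136.883 Y8.363
G1 X127.000 Y122.186
G1 X11.294 Y6.921
G1 X36.371 Y113.410
M5
G0 X96.780 Y124.263
M3 S520
G1 X101.411 Y134.259 F2160
M5

1 u = 1 mm; y_m = 150.183 − y.

[1] `<polyline>` open polyline, #ff8800→score S520 F2160: (65.317,139.766) → (16.438,84.645) → (147.974,132.805) → (75.203,32.296) → (75.127,105.792)

[2] `<path>` open polyline, #ff8800→score S520 F2160: (104.257,48.514) → (110.638,88.481) → (136.883,8.363) → (127.000,122.186) → (11.294,6.921) → (36.371,113.410)

[3] `<polyline>` line segment, #ff8800→score S520 F2160: (96.780,124.263) → (101.411,134.259)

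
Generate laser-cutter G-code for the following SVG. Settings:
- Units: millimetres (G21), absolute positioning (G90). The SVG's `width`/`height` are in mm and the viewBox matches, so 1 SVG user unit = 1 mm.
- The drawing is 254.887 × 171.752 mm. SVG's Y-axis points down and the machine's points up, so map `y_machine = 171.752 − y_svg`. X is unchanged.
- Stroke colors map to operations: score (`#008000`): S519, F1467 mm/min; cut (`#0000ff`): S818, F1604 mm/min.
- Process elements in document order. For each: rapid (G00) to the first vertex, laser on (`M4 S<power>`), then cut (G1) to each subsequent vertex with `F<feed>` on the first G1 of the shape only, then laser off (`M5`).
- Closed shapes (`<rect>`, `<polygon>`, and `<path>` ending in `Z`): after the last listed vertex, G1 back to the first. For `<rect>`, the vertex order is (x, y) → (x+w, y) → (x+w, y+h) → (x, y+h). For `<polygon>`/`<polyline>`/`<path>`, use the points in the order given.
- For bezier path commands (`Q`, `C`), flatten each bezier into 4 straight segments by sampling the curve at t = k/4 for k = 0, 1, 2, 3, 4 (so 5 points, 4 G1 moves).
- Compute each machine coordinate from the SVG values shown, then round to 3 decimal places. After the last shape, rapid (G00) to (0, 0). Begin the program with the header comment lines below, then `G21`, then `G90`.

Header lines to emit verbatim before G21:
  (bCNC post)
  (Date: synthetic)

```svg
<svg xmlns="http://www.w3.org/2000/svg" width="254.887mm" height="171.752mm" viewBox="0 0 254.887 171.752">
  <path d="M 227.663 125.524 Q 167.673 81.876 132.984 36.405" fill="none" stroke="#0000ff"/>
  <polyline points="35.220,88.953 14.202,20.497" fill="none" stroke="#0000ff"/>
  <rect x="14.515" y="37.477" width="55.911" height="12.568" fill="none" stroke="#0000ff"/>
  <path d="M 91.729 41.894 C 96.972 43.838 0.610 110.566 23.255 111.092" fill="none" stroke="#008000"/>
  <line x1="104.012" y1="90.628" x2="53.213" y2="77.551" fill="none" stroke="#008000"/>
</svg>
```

1 u = 1 mm; y_m = 171.752 − y.

[1] `<path>` quadratic bezier, #0000ff→cut S818 F1604: (227.663,46.228) → (199.249,68.166) → (173.998,90.332) → (151.910,112.725) → (132.984,135.347)

[2] `<polyline>` line segment, #0000ff→cut S818 F1604: (35.220,82.799) → (14.202,151.255)

[3] `<rect>` rectangle, #0000ff→cut S818 F1604: (14.515,134.275) → (70.426,134.275) → (70.426,121.707) → (14.515,121.707) → (14.515,134.275) (closed)

[4] `<path>` cubic bezier, #008000→score S519 F1467: (91.729,129.858) → (80.057,118.300) → (50.966,94.727) → (25.138,71.421) → (23.255,60.660)

[5] `<line>` line segment, #008000→score S519 F1467: (104.012,81.124) → (53.213,94.201)

(bCNC post)
(Date: synthetic)
G21
G90
G00 X227.663 Y46.228
M4 S818
G1 X199.249 Y68.166 F1604
G1 X173.998 Y90.332
G1 X151.910 Y112.725
G1 X132.984 Y135.347
M5
G00 X35.220 Y82.799
M4 S818
G1 X14.202 Y151.255 F1604
M5
G00 X14.515 Y134.275
M4 S818
G1 X70.426 Y134.275 F1604
G1 X70.426 Y121.707
G1 X14.515 Y121.707
G1 X14.515 Y134.275
M5
G00 X91.729 Y129.858
M4 S519
G1 X80.057 Y118.300 F1467
G1 X50.966 Y94.727
G1 X25.138 Y71.421
G1 X23.255 Y60.660
M5
G00 X104.012 Y81.124
M4 S519
G1 X53.213 Y94.201 F1467
M5
G00 X0.000 Y0.000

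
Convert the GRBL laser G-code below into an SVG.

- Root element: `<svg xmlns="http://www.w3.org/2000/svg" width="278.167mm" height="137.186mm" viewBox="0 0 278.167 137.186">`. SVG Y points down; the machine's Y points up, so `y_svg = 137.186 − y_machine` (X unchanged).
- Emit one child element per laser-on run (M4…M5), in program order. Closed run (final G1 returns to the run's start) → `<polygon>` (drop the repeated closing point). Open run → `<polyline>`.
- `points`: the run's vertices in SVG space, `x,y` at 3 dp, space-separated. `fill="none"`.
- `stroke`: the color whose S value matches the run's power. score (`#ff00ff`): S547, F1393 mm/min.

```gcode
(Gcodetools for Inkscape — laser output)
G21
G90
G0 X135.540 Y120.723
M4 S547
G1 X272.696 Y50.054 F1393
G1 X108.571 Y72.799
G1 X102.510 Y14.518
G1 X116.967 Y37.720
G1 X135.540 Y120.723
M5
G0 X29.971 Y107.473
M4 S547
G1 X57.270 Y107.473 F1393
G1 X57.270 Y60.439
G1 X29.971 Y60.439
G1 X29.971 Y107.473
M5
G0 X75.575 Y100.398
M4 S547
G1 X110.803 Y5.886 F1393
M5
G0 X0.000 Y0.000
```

<svg xmlns="http://www.w3.org/2000/svg" width="278.167mm" height="137.186mm" viewBox="0 0 278.167 137.186">
  <polygon points="135.540,16.463 272.696,87.132 108.571,64.387 102.510,122.668 116.967,99.466" fill="none" stroke="#ff00ff"/>
  <polygon points="29.971,29.713 57.270,29.713 57.270,76.747 29.971,76.747" fill="none" stroke="#ff00ff"/>
  <polyline points="75.575,36.788 110.803,131.300" fill="none" stroke="#ff00ff"/>
</svg>

y_svg = 137.186 − y_m. Every run uses S547, so all elements get stroke `#ff00ff` (score).

[1] closed run; points: 135.540,16.463 272.696,87.132 108.571,64.387 102.510,122.668 116.967,99.466

[2] closed run; points: 29.971,29.713 57.270,29.713 57.270,76.747 29.971,76.747

[3] open run; points: 75.575,36.788 110.803,131.300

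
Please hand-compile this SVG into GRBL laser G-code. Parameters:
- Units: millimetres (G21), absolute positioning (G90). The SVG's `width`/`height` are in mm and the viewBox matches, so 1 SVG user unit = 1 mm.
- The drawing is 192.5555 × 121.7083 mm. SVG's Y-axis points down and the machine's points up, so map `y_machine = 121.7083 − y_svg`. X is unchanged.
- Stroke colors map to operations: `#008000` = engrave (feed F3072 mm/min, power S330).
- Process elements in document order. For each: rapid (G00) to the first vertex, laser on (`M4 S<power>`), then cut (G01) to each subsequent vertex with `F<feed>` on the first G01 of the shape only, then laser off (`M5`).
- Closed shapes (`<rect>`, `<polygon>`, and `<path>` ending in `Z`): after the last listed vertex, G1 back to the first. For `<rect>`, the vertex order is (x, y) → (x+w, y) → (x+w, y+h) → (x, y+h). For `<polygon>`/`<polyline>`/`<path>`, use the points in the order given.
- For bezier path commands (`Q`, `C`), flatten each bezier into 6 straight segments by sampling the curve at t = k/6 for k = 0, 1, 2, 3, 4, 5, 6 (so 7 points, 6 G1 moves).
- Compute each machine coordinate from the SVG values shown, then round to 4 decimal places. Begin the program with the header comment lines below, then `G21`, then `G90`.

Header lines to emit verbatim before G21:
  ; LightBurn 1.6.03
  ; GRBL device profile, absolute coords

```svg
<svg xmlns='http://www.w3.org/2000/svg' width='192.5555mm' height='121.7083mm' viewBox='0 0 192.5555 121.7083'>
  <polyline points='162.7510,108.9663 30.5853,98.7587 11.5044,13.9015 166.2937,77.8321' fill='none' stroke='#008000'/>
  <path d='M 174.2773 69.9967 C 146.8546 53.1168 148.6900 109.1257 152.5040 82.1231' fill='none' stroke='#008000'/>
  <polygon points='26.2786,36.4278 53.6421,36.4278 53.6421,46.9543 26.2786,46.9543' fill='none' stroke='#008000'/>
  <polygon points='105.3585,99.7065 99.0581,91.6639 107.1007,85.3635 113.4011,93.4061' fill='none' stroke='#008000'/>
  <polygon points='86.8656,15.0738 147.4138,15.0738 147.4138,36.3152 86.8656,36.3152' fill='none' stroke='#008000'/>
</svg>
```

; LightBurn 1.6.03
; GRBL device profile, absolute coords
G21
G90
G00 X162.7510 Y12.7420
M4 S330
G01 X30.5853 Y22.9496 F3072
G01 X11.5044 Y107.8068
G01 X166.2937 Y43.8762
M5
G00 X174.2773 Y51.7116
M4 S330
G01 X162.8778 Y54.7992 F3072
G01 X155.5969 Y50.0693
G01 X151.6769 Y41.8524
G01 X150.3599 Y34.4790
G01 X150.8882 Y32.2798
G01 X152.5040 Y39.5852
M5
G00 X26.2786 Y85.2805
M4 S330
G01 X53.6421 Y85.2805 F3072
G01 X53.6421 Y74.7540
G01 X26.2786 Y74.7540
G01 X26.2786 Y85.2805
M5
G00 X105.3585 Y22.0018
M4 S330
G01 X99.0581 Y30.0444 F3072
G01 X107.1007 Y36.3448
G01 X113.4011 Y28.3022
G01 X105.3585 Y22.0018
M5
G00 X86.8656 Y106.6345
M4 S330
G01 X147.4138 Y106.6345 F3072
G01 X147.4138 Y85.3931
G01 X86.8656 Y85.3931
G01 X86.8656 Y106.6345
M5

1 u = 1 mm; y_m = 121.7083 − y.

[1] `<polyline>` open polyline, #008000→engrave S330 F3072: (162.7510,12.7420) → (30.5853,22.9496) → (11.5044,107.8068) → (166.2937,43.8762)

[2] `<path>` cubic bezier, #008000→engrave S330 F3072: (174.2773,51.7116) → (162.8778,54.7992) → (155.5969,50.0693) → (151.6769,41.8524) → (150.3599,34.4790) → (150.8882,32.2798) → (152.5040,39.5852)

[3] `<polygon>` rectangle, #008000→engrave S330 F3072: (26.2786,85.2805) → (53.6421,85.2805) → (53.6421,74.7540) → (26.2786,74.7540) → (26.2786,85.2805) (closed)

[4] `<polygon>` regular polygon, #008000→engrave S330 F3072: (105.3585,22.0018) → (99.0581,30.0444) → (107.1007,36.3448) → (113.4011,28.3022) → (105.3585,22.0018) (closed)

[5] `<polygon>` rectangle, #008000→engrave S330 F3072: (86.8656,106.6345) → (147.4138,106.6345) → (147.4138,85.3931) → (86.8656,85.3931) → (86.8656,106.6345) (closed)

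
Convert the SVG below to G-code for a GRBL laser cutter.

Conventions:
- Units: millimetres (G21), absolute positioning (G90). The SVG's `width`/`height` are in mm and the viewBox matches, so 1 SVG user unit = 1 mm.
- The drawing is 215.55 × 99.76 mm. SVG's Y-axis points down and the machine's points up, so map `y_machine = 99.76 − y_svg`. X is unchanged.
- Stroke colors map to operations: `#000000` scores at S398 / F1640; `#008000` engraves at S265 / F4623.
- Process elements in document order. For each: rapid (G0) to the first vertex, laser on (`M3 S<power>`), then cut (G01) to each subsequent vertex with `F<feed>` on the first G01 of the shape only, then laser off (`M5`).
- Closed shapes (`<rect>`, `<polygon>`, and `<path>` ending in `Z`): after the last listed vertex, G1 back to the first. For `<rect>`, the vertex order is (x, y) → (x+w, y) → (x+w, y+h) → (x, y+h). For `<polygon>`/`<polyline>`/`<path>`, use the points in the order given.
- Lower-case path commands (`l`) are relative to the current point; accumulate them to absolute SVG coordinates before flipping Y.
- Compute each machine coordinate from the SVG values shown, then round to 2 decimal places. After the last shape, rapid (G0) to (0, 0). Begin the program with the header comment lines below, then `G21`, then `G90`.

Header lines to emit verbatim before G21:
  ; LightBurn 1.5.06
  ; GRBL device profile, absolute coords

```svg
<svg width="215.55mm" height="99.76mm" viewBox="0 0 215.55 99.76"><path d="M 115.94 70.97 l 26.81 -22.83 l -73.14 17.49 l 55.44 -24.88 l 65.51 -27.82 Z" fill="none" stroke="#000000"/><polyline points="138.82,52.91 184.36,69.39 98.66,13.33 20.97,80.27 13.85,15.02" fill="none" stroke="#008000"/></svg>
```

1 u = 1 mm; y_m = 99.76 − y.

[1] `<path>` closed polygon, #000000→score S398 F1640: (115.94,28.79) → (142.75,51.62) → (69.61,34.13) → (125.05,59.01) → (190.56,86.83) → (115.94,28.79) (closed)

[2] `<polyline>` open polyline, #008000→engrave S265 F4623: (138.82,46.85) → (184.36,30.37) → (98.66,86.43) → (20.97,19.49) → (13.85,84.74)

; LightBurn 1.5.06
; GRBL device profile, absolute coords
G21
G90
G0 X115.94 Y28.79
M3 S398
G01 X142.75 Y51.62 F1640
G01 X69.61 Y34.13
G01 X125.05 Y59.01
G01 X190.56 Y86.83
G01 X115.94 Y28.79
M5
G0 X138.82 Y46.85
M3 S265
G01 X184.36 Y30.37 F4623
G01 X98.66 Y86.43
G01 X20.97 Y19.49
G01 X13.85 Y84.74
M5
G0 X0.00 Y0.00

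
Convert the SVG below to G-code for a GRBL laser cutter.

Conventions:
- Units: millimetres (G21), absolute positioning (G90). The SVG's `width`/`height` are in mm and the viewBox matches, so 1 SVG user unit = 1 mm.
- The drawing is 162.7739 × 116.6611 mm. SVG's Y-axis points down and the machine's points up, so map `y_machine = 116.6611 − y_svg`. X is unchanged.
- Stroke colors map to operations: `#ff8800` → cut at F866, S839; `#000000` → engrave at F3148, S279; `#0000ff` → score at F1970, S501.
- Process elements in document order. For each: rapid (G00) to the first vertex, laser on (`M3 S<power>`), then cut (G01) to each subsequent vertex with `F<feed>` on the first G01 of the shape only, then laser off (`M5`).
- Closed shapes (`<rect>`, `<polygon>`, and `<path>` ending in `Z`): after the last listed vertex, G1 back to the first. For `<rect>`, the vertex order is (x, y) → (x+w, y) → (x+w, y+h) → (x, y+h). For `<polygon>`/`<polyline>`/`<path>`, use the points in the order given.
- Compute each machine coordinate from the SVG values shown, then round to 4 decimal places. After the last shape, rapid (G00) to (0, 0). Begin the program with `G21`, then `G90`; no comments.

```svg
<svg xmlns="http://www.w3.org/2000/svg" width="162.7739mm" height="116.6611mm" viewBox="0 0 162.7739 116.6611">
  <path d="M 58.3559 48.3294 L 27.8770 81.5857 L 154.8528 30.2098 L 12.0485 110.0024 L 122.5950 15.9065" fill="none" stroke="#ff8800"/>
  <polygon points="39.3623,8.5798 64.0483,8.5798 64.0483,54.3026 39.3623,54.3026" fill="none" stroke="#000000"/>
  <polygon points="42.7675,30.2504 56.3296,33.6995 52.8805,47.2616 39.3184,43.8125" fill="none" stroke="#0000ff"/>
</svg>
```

G21
G90
G00 X58.3559 Y68.3317
M3 S839
G01 X27.8770 Y35.0754 F866
G01 X154.8528 Y86.4513
G01 X12.0485 Y6.6587
G01 X122.5950 Y100.7546
M5
G00 X39.3623 Y108.0813
M3 S279
G01 X64.0483 Y108.0813 F3148
G01 X64.0483 Y62.3585
G01 X39.3623 Y62.3585
G01 X39.3623 Y108.0813
M5
G00 X42.7675 Y86.4107
M3 S501
G01 X56.3296 Y82.9616 F1970
G01 X52.8805 Y69.3995
G01 X39.3184 Y72.8486
G01 X42.7675 Y86.4107
M5
G00 X0.0000 Y0.0000

viewBox `0 0 162.7739 116.6611` with mm width/height → 1 unit = 1 mm. Flip: y_m = 116.6611 − y_svg.

**Shape 1** — `<path>` open polyline, stroke `#ff8800` → cut (S839, F866). Machine vertices: (58.3559,68.3317) → (27.8770,35.0754) → (154.8528,86.4513) → (12.0485,6.6587) → (122.5950,100.7546). Open path.

**Shape 2** — `<polygon>` rectangle, stroke `#000000` → engrave (S279, F3148). Machine vertices: (39.3623,108.0813) → (64.0483,108.0813) → (64.0483,62.3585) → (39.3623,62.3585) → (39.3623,108.0813). Closed: final G1 returns to the first vertex.

**Shape 3** — `<polygon>` regular polygon, stroke `#0000ff` → score (S501, F1970). Machine vertices: (42.7675,86.4107) → (56.3296,82.9616) → (52.8805,69.3995) → (39.3184,72.8486) → (42.7675,86.4107). Closed: final G1 returns to the first vertex.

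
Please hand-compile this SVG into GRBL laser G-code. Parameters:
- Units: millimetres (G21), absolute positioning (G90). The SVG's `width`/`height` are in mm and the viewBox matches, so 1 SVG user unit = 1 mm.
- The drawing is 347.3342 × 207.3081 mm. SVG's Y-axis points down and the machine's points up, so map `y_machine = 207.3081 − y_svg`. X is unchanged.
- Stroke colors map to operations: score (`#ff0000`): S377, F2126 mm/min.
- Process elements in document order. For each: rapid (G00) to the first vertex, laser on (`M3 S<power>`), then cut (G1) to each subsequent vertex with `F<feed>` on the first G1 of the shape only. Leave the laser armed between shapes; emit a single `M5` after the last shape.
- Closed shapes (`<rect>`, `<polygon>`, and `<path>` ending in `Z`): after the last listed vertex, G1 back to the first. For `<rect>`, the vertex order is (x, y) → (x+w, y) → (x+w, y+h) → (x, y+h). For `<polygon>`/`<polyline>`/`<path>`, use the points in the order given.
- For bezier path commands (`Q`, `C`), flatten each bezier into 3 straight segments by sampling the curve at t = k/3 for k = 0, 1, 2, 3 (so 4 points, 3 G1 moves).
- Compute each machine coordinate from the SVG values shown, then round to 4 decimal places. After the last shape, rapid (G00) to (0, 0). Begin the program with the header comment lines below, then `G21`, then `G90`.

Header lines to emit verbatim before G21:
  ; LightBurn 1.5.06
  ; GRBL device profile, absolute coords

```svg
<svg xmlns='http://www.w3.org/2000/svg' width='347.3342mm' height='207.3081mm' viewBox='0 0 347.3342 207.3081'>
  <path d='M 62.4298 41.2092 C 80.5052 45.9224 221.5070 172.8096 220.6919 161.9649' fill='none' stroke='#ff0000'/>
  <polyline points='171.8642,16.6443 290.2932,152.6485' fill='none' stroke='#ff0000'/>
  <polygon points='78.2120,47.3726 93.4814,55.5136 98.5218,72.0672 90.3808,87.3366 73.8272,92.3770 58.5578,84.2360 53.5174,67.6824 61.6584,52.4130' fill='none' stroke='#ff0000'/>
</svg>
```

Since the viewBox matches the mm dimensions, user units are millimetres directly. The only transform is the Y-flip y_m = 207.3081 − y_svg.

Shape 1 is a cubic bezier drawn with `<path>`. Its stroke #ff0000 means score at S377, F2126. After flipping Y the toolpath is (62.4298,166.0989) → (111.6754,130.2872) → (184.0400,70.7830) → (220.6919,45.3432).

Shape 2 is a line segment drawn with `<polyline>`. Its stroke #ff0000 means score at S377, F2126. After flipping Y the toolpath is (171.8642,190.6638) → (290.2932,54.6596).

Shape 3 is a regular polygon drawn with `<polygon>`. Its stroke #ff0000 means score at S377, F2126. After flipping Y the toolpath is (78.2120,159.9355) → (93.4814,151.7945) → (98.5218,135.2409) → (90.3808,119.9715) → (73.8272,114.9311) → (58.5578,123.0721) → (53.5174,139.6257) → (61.6584,154.8951) → (78.2120,159.9355), returning to the start.

; LightBurn 1.5.06
; GRBL device profile, absolute coords
G21
G90
G00 X62.4298 Y166.0989
M3 S377
G1 X111.6754 Y130.2872 F2126
G1 X184.0400 Y70.7830
G1 X220.6919 Y45.3432
G00 X171.8642 Y190.6638
M3 S377
G1 X290.2932 Y54.6596 F2126
G00 X78.2120 Y159.9355
M3 S377
G1 X93.4814 Y151.7945 F2126
G1 X98.5218 Y135.2409
G1 X90.3808 Y119.9715
G1 X73.8272 Y114.9311
G1 X58.5578 Y123.0721
G1 X53.5174 Y139.6257
G1 X61.6584 Y154.8951
G1 X78.2120 Y159.9355
M5
G00 X0.0000 Y0.0000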